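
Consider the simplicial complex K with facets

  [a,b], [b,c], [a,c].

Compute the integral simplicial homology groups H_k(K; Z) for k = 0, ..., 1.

K has 3 vertices, 3 edges.
rank ∂_0 = 0, rank ∂_1 = 2 ⇒ b_0 = 3 − 0 − 2 = 1; all invariant factors of ∂_1 are 1 so no torsion. So H_0 = Z.
rank ∂_1 = 2, rank ∂_2 = 0 ⇒ b_1 = 3 − 2 − 0 = 1. So H_1 = Z.

H_0 = Z,  H_1 = Z.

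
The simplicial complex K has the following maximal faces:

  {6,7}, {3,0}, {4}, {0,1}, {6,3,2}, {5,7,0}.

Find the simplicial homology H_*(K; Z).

Fix the vertex order 0 < 1 < 2 < 3 < 4 < 5 < 6 < 7 and write every simplex with vertices in increasing order. Then dim K = 2 and the simplices of K are:

  0-simplices (8): [0], [1], [2], [3], [4], [5], [6], [7]
  1-simplices (9): [0,1], [0,3], [0,5], [0,7], [2,3], [2,6], [3,6], [5,7], [6,7]
  2-simplices (2): [0,5,7], [2,3,6]

Hence C_0 ≅ Z^8, C_1 ≅ Z^9, C_2 ≅ Z^2.

Boundary ∂_1: C_1 → C_0 maps an edge to its endpoints' difference, ∂[p,q] = q − p.
The 8×9 boundary matrix has rank 6 and Smith normal form diag(1,1,1,1,1,1).

The boundary map ∂_2: C_2 → C_1 acts by ∂[p,q,r] = [q,r] − [p,r] + [p,q]. For instance
  ∂[2,3,6] = [3,6] − [2,6] + [2,3],
  ∂[0,5,7] = [5,7] − [0,7] + [0,5].
This gives a 9×2 integer matrix of rank 2; reducing to Smith normal form yields diagonal entries (1,1).

Computing H_k = (kernel of ∂_k) / (image of ∂_{k+1}):

  H_0: rank C_0 − rank ∂_1 = 8 − 6 = 2, and the invariant factors of ∂_1 are all 1, so H_0 = Z^2.
  H_1: rank ker ∂_1 − rank ∂_2 = (9 − 6) − 2 = 1, and the invariant factors of ∂_2 are all 1, so H_1 = Z.
  H_2: rank ker ∂_2 − rank ∂_3 = (2 − 2) − 0 = 0, and there is no ∂_3, so H_2 = 0.

As a check, the Euler characteristic is 8 − 9 + 2 = 1, which agrees with 2 − 1 + 0 = 1.

H_0 ≅ Z^2,  H_1 ≅ Z,  H_2 = 0.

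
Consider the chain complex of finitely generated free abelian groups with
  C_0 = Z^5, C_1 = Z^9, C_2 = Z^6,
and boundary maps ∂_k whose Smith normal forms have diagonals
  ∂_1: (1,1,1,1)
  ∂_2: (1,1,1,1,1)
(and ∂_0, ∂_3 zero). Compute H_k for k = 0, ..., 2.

H_0: b_0 = 5 − 0 − 4 = 1; torsion from ∂_1 factors > 1: none. So H_0 = Z.
H_1: b_1 = 9 − 4 − 5 = 0; torsion from ∂_2 factors > 1: none. So H_1 = 0.
H_2: b_2 = 6 − 5 − 0 = 1; torsion from ∂_3 factors > 1: none. So H_2 = Z.

H_0 = Z,  H_1 = 0,  H_2 = Z.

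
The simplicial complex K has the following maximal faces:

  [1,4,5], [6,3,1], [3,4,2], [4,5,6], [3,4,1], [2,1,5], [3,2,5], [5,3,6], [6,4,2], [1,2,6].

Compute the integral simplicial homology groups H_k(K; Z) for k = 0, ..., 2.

H_0 = Z,  H_1 = Z/2,  H_2 = 0.

Order the vertices as 1 < 2 < 3 < 4 < 5 < 6. Listing each simplex with vertices in this order, K has dimension 2 with simplices:

  0-simplices (6): [1], [2], [3], [4], [5], [6]
  1-simplices (15): [1,2], [1,3], [1,4], [1,5], [1,6], [2,3], [2,4], [2,5], [2,6], [3,4], [3,5], [3,6], [4,5], [4,6], [5,6]
  2-simplices (10): [1,2,5], [1,2,6], [1,3,4], [1,3,6], [1,4,5], [2,3,4], [2,3,5], [2,4,6], [3,5,6], [4,5,6]

giving chain groups C_0 ≅ Z^6, C_1 ≅ Z^15, C_2 ≅ Z^10.

Boundary ∂_1: C_1 → C_0 maps an edge to its endpoints' difference, ∂[p,q] = q − p. For instance
  ∂[2,5] = [5] − [2].
The resulting 6×15 matrix has rank 5, and its Smith normal form has invariant factors (1,1,1,1,1).

Boundary ∂_2: C_2 → C_1 maps a triangle to the signed sum of its edges. For instance
  ∂[1,3,4] = [3,4] − [1,4] + [1,3],
  ∂[1,4,5] = [4,5] − [1,5] + [1,4].
This gives a 15×10 integer matrix of rank 10; reducing to Smith normal form yields diagonal entries (1,1,1,1,1,1,1,1,1,2).

Now H_k = ker ∂_k / im ∂_{k+1}, so:

  H_0: rank C_0 − rank ∂_1 = 6 − 5 = 1, and the invariant factors of ∂_1 are all 1, so H_0 = Z.
  H_1: rank ker ∂_1 − rank ∂_2 = (15 − 5) − 10 = 0, and ∂_2 has invariant factor 2 > 1, so H_1 = Z/2.
  H_2: rank ker ∂_2 − rank ∂_3 = (10 − 10) − 0 = 0, and there is no ∂_3, so H_2 = 0.

As a check, the Euler characteristic is 6 − 15 + 10 = 1, which agrees with 1 − 0 + 0 = 1.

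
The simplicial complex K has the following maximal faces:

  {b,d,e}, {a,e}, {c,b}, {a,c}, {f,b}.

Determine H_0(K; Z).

H_0 = Z.

We work with the vertex ordering a < b < c < d < e < f. The simplices of K, each written with vertices in increasing order, are:

  0-simplices (6): a, b, c, d, e, f
  1-simplices (7): ac, ae, bc, bd, be, bf, de
  2-simplices (1): bde

Hence C_0 ≅ Z^6, C_1 ≅ Z^7, C_2 ≅ Z^1.

∂_1: C_1 → C_0 sends each edge [p,q] (with p < q) to q − p.
This gives a 6×7 integer matrix of rank 5; reducing to Smith normal form yields diagonal entries (1,1,1,1,1).

Boundary ∂_2: C_2 → C_1 acts by ∂[p,q,r] = [q,r] − [p,r] + [p,q]. For instance
  ∂bde = de − be + bd.
This gives a 7×1 integer matrix of rank 1; reducing to Smith normal form yields diagonal entries (1).

Computing H_k = (kernel of ∂_k) / (image of ∂_{k+1}):

  H_0: rank C_0 − rank ∂_1 = 6 − 5 = 1, and the invariant factors of ∂_1 are all 1, so H_0 ≅ Z.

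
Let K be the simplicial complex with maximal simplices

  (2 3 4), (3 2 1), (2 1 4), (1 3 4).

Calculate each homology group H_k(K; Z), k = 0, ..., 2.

We work with the vertex ordering 1 < 2 < 3 < 4. The simplices of K, each written with vertices in increasing order, are:

  0-simplices (4): [1], [2], [3], [4]
  1-simplices (6): [1,2], [1,3], [1,4], [2,3], [2,4], [3,4]
  2-simplices (4): [1,2,3], [1,2,4], [1,3,4], [2,3,4]

Hence C_0 ≅ Z^4, C_1 ≅ Z^6, C_2 ≅ Z^4.

Boundary ∂_1: C_1 → C_0 sends each edge [p,q] (with p < q) to q − p. For instance
  ∂[2,3] = [3] − [2].
The 4×6 boundary matrix has rank 3 and Smith normal form diag(1,1,1).

The boundary map ∂_2: C_2 → C_1 sends each 2-simplex [p,q,r] to [q,r] − [p,r] + [p,q]. For instance
  ∂[2,3,4] = [3,4] − [2,4] + [2,3],
  ∂[1,3,4] = [3,4] − [1,4] + [1,3].
This gives a 6×4 integer matrix of rank 3; reducing to Smith normal form yields diagonal entries (1,1,1).

Computing H_k = (kernel of ∂_k) / (image of ∂_{k+1}):

  H_0: rank C_0 − rank ∂_1 = 4 − 3 = 1, and the invariant factors of ∂_1 are all 1, so H_0 ≅ Z.
  H_1: rank ker ∂_1 − rank ∂_2 = (6 − 3) − 3 = 0, and the invariant factors of ∂_2 are all 1, so H_1 ≅ 0.
  H_2: rank ker ∂_2 − rank ∂_3 = (4 − 3) − 0 = 1, and there is no ∂_3, so H_2 ≅ Z.

As a check, the Euler characteristic is 4 − 6 + 4 = 2, which agrees with 1 − 0 + 1 = 2.
(K is a triangulation of the 2-sphere S^2.)

H_0 = Z,  H_1 = 0,  H_2 = Z.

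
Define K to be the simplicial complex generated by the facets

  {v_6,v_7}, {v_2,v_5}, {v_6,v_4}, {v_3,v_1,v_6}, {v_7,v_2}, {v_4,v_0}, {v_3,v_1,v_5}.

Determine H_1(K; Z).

H_1 ≅ Z.

Fix the vertex order v_0 < v_1 < v_2 < v_3 < v_4 < v_5 < v_6 < v_7 and write every simplex with vertices in increasing order. Then dim K = 2 and the simplices of K are:

  0-simplices (8): [v_0], [v_1], [v_2], [v_3], [v_4], [v_5], [v_6], [v_7]
  1-simplices (10): [v_0,v_4], [v_1,v_3], [v_1,v_5], [v_1,v_6], [v_2,v_5], [v_2,v_7], [v_3,v_5], [v_3,v_6], [v_4,v_6], [v_6,v_7]
  2-simplices (2): [v_1,v_3,v_5], [v_1,v_3,v_6]

so the chain groups are C_0 ≅ Z^8, C_1 ≅ Z^10, C_2 ≅ Z^2.

The boundary map ∂_1: C_1 → C_0 sends each edge [p,q] (with p < q) to q − p.
This gives a 8×10 integer matrix of rank 7; reducing to Smith normal form yields diagonal entries (1,1,1,1,1,1,1).

Boundary ∂_2: C_2 → C_1 acts by ∂[p,q,r] = [q,r] − [p,r] + [p,q]. For instance
  ∂[v_1,v_3,v_6] = [v_3,v_6] − [v_1,v_6] + [v_1,v_3],
  ∂[v_1,v_3,v_5] = [v_3,v_5] − [v_1,v_5] + [v_1,v_3].
The resulting 10×2 matrix has rank 2, and its Smith normal form has invariant factors (1,1).

Now H_k = ker ∂_k / im ∂_{k+1}, so:

  H_1: rank ker ∂_1 − rank ∂_2 = (10 − 7) − 2 = 1, and the invariant factors of ∂_2 are all 1, so H_1 ≅ Z.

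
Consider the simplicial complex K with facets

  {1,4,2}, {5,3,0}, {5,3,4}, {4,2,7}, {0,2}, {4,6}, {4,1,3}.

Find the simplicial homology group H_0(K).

H_0 = Z.

Fix the vertex order 0 < 1 < 2 < 3 < 4 < 5 < 6 < 7 and write every simplex with vertices in increasing order. Then dim K = 2 and the simplices of K are:

  0-simplices (8): [0], [1], [2], [3], [4], [5], [6], [7]
  1-simplices (13): [0,2], [0,3], [0,5], [1,2], [1,3], [1,4], [2,4], [2,7], [3,4], [3,5], [4,5], [4,6], [4,7]
  2-simplices (5): [0,3,5], [1,2,4], [1,3,4], [2,4,7], [3,4,5]

so the chain groups are C_0 ≅ Z^8, C_1 ≅ Z^13, C_2 ≅ Z^5.

Boundary ∂_1: C_1 → C_0 sends each edge [p,q] (with p < q) to q − p. For instance
  ∂[2,7] = [7] − [2].
The resulting 8×13 matrix has rank 7, and its Smith normal form has invariant factors (1,1,1,1,1,1,1).

∂_2: C_2 → C_1 maps a triangle to the signed sum of its edges. For instance
  ∂[3,4,5] = [4,5] − [3,5] + [3,4],
  ∂[1,3,4] = [3,4] − [1,4] + [1,3].
The 13×5 boundary matrix has rank 5 and Smith normal form diag(1,1,1,1,1).

From H_k ≅ ker(∂_k) / im(∂_{k+1}) we obtain:

  H_0: rank C_0 − rank ∂_1 = 8 − 7 = 1, and the invariant factors of ∂_1 are all 1, so H_0 = Z.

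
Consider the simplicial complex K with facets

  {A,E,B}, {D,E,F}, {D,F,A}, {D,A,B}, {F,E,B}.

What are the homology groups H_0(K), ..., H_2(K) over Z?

H_0 = Z,  H_1 = Z,  H_2 = 0.

Order the vertices as A < B < D < E < F. Listing each simplex with vertices in this order, K has dimension 2 with simplices:

  0-simplices (5): A, B, D, E, F
  1-simplices (10): AB, AD, AE, AF, BD, BE, BF, DE, DF, EF
  2-simplices (5): ABD, ABE, ADF, BEF, DEF

Hence C_0 ≅ Z^5, C_1 ≅ Z^10, C_2 ≅ Z^5.

The boundary map ∂_1: C_1 → C_0 maps an edge to its endpoints' difference, ∂[p,q] = q − p. For instance
  ∂BD = D − B.
As a 5×10 matrix over Z this has rank 4, with invariant factors (1,1,1,1).

∂_2: C_2 → C_1 acts by ∂[p,q,r] = [q,r] − [p,r] + [p,q]. For instance
  ∂DEF = EF − DF + DE,
  ∂ABD = BD − AD + AB.
The resulting 10×5 matrix has rank 5, and its Smith normal form has invariant factors (1,1,1,1,1).

Reading off H_k = ker ∂_k / im ∂_{k+1}:

  H_0: rank C_0 − rank ∂_1 = 5 − 4 = 1, and the invariant factors of ∂_1 are all 1, so H_0 ≅ Z.
  H_1: rank ker ∂_1 − rank ∂_2 = (10 − 4) − 5 = 1, and the invariant factors of ∂_2 are all 1, so H_1 ≅ Z.
  H_2: rank ker ∂_2 − rank ∂_3 = (5 − 5) − 0 = 0, and there is no ∂_3, so H_2 ≅ 0.

As a check, the Euler characteristic is 5 − 10 + 5 = 0, which agrees with 1 − 1 + 0 = 0.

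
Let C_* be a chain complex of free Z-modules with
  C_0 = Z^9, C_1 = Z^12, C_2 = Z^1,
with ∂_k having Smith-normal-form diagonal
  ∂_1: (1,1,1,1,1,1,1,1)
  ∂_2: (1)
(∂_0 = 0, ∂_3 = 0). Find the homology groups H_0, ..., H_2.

H_0 = Z,  H_1 = Z^3,  H_2 = 0.

H_0: b_0 = 9 − 0 − 8 = 1; torsion from ∂_1 factors > 1: none. So H_0 = Z.
H_1: b_1 = 12 − 8 − 1 = 3; torsion from ∂_2 factors > 1: none. So H_1 = Z^3.
H_2: b_2 = 1 − 1 − 0 = 0; torsion from ∂_3 factors > 1: none. So H_2 = 0.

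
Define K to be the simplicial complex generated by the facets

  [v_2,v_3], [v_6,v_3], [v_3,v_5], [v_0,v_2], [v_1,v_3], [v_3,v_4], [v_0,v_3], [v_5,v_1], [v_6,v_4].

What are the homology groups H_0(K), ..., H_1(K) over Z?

K has 7 vertices, 9 edges.
rank ∂_0 = 0, rank ∂_1 = 6 ⇒ b_0 = 7 − 0 − 6 = 1; all invariant factors of ∂_1 are 1 so no torsion. So H_0 = Z.
rank ∂_1 = 6, rank ∂_2 = 0 ⇒ b_1 = 9 − 6 − 0 = 3. So H_1 = Z^3.

H_0 = Z,  H_1 = Z^3.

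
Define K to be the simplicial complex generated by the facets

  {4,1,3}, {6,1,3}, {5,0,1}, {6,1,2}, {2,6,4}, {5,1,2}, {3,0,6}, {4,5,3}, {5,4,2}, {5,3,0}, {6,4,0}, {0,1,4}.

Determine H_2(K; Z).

H_2 ≅ 0.

Fix the vertex order 0 < 1 < 2 < 3 < 4 < 5 < 6 and write every simplex with vertices in increasing order. Then dim K = 2 and the simplices of K are:

  0-simplices (7): [0], [1], [2], [3], [4], [5], [6]
  1-simplices (18): [0,1], [0,3], [0,4], [0,5], [0,6], [1,2], [1,3], [1,4], [1,5], [1,6], [2,4], [2,5], [2,6], [3,4], [3,5], [3,6], [4,5], [4,6]
  2-simplices (12): [0,1,4], [0,1,5], [0,3,5], [0,3,6], [0,4,6], [1,2,5], [1,2,6], [1,3,4], [1,3,6], [2,4,5], [2,4,6], [3,4,5]

Hence C_0 ≅ Z^7, C_1 ≅ Z^18, C_2 ≅ Z^12.

Boundary ∂_1: C_1 → C_0 sends each edge [p,q] (with p < q) to q − p. For instance
  ∂[2,4] = [4] − [2].
The resulting 7×18 matrix has rank 6, and its Smith normal form has invariant factors (1,1,1,1,1,1).

∂_2: C_2 → C_1 maps a triangle to the signed sum of its edges. For instance
  ∂[1,2,6] = [2,6] − [1,6] + [1,2],
  ∂[0,1,4] = [1,4] − [0,4] + [0,1].
As a 18×12 matrix over Z this has rank 12, with invariant factors (1,1,1,1,1,1,1,1,1,1,1,2).

Computing H_k = (kernel of ∂_k) / (image of ∂_{k+1}):

  H_2: rank ker ∂_2 − rank ∂_3 = (12 − 12) − 0 = 0, and there is no ∂_3, so H_2 = 0.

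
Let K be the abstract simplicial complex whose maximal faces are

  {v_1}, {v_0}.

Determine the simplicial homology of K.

Order the vertices as v_0 < v_1. Listing each simplex with vertices in this order, K has dimension 0 with simplices:

  0-simplices (2): [v_0], [v_1]

so the chain groups are C_0 ≅ Z^2.

Computing H_k = (kernel of ∂_k) / (image of ∂_{k+1}):

  H_0: rank C_0 − rank ∂_1 = 2 − 0 = 2, and there is no ∂_1, so H_0 = Z^2.

H_0 ≅ Z^2.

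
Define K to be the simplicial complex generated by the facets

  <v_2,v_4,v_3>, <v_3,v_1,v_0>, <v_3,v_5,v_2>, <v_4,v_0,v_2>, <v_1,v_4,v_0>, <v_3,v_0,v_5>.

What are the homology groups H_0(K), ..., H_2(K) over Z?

H_0 ≅ Z,  H_1 ≅ Z,  H_2 = 0.

Order the vertices as v_0 < v_1 < v_2 < v_3 < v_4 < v_5. Listing each simplex with vertices in this order, K has dimension 2 with simplices:

  0-simplices (6): [v_0], [v_1], [v_2], [v_3], [v_4], [v_5]
  1-simplices (12): [v_0,v_1], [v_0,v_2], [v_0,v_3], [v_0,v_4], [v_0,v_5], [v_1,v_3], [v_1,v_4], [v_2,v_3], [v_2,v_4], [v_2,v_5], [v_3,v_4], [v_3,v_5]
  2-simplices (6): [v_0,v_1,v_3], [v_0,v_1,v_4], [v_0,v_2,v_4], [v_0,v_3,v_5], [v_2,v_3,v_4], [v_2,v_3,v_5]

so the chain groups are C_0 ≅ Z^6, C_1 ≅ Z^12, C_2 ≅ Z^6.

Boundary ∂_1: C_1 → C_0 is given by ∂[p,q] = [q] − [p]. For instance
  ∂[v_0,v_3] = [v_3] − [v_0].
This gives a 6×12 integer matrix of rank 5; reducing to Smith normal form yields diagonal entries (1,1,1,1,1).

∂_2: C_2 → C_1 acts by ∂[p,q,r] = [q,r] − [p,r] + [p,q]. For instance
  ∂[v_2,v_3,v_4] = [v_3,v_4] − [v_2,v_4] + [v_2,v_3],
  ∂[v_2,v_3,v_5] = [v_3,v_5] − [v_2,v_5] + [v_2,v_3].
The resulting 12×6 matrix has rank 6, and its Smith normal form has invariant factors (1,1,1,1,1,1).

Reading off H_k = ker ∂_k / im ∂_{k+1}:

  H_0: rank C_0 − rank ∂_1 = 6 − 5 = 1, and the invariant factors of ∂_1 are all 1, so H_0 ≅ Z.
  H_1: rank ker ∂_1 − rank ∂_2 = (12 − 5) − 6 = 1, and the invariant factors of ∂_2 are all 1, so H_1 ≅ Z.
  H_2: rank ker ∂_2 − rank ∂_3 = (6 − 6) − 0 = 0, and there is no ∂_3, so H_2 ≅ 0.

As a check, the Euler characteristic is 6 − 12 + 6 = 0, which agrees with 1 − 1 + 0 = 0.
(K is a triangulation of the cylinder S^1 x I.)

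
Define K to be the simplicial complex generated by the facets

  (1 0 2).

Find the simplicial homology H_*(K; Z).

We work with the vertex ordering 0 < 1 < 2. The simplices of K, each written with vertices in increasing order, are:

  0-simplices (3): [0], [1], [2]
  1-simplices (3): [0,1], [0,2], [1,2]
  2-simplices (1): [0,1,2]

Hence C_0 ≅ Z^3, C_1 ≅ Z^3, C_2 ≅ Z^1.

Boundary ∂_1: C_1 → C_0 is given by ∂[p,q] = [q] − [p].
As a 3×3 matrix over Z this has rank 2, with invariant factors (1,1).

∂_2: C_2 → C_1 sends each 2-simplex [p,q,r] to [q,r] − [p,r] + [p,q]. For instance
  ∂[0,1,2] = [1,2] − [0,2] + [0,1].
The 3×1 boundary matrix has rank 1 and Smith normal form diag(1).

From H_k ≅ ker(∂_k) / im(∂_{k+1}) we obtain:

  H_0: rank C_0 − rank ∂_1 = 3 − 2 = 1, and the invariant factors of ∂_1 are all 1, so H_0 = Z.
  H_1: rank ker ∂_1 − rank ∂_2 = (3 − 2) − 1 = 0, and the invariant factors of ∂_2 are all 1, so H_1 = 0.
  H_2: rank ker ∂_2 − rank ∂_3 = (1 − 1) − 0 = 0, and there is no ∂_3, so H_2 = 0.

H_0 = Z,  H_1 = 0,  H_2 = 0.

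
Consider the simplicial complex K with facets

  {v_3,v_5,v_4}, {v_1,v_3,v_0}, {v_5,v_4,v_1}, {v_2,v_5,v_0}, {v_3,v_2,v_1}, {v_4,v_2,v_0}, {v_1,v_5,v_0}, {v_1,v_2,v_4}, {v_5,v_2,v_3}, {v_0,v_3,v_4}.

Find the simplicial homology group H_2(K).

H_2 = 0.

Take the total order v_0 < v_1 < v_2 < v_3 < v_4 < v_5 on the vertex set. Then K (dimension 2) consists of the simplices:

  0-simplices (6): [v_0], [v_1], [v_2], [v_3], [v_4], [v_5]
  1-simplices (15): (15 of them)
  2-simplices (10): [v_0,v_1,v_3], [v_0,v_1,v_5], [v_0,v_2,v_4], [v_0,v_2,v_5], [v_0,v_3,v_4], [v_1,v_2,v_3], [v_1,v_2,v_4], [v_1,v_4,v_5], [v_2,v_3,v_5], [v_3,v_4,v_5]

so the chain groups are C_0 ≅ Z^6, C_1 ≅ Z^15, C_2 ≅ Z^10.

∂_1: C_1 → C_0 is given by ∂[p,q] = [q] − [p]. For instance
  ∂[v_1,v_5] = [v_5] − [v_1].
As a 6×15 matrix over Z this has rank 5, with invariant factors (1,1,1,1,1).

Boundary ∂_2: C_2 → C_1 sends each 2-simplex [p,q,r] to [q,r] − [p,r] + [p,q]. For instance
  ∂[v_0,v_3,v_4] = [v_3,v_4] − [v_0,v_4] + [v_0,v_3],
  ∂[v_1,v_4,v_5] = [v_4,v_5] − [v_1,v_5] + [v_1,v_4].
This gives a 15×10 integer matrix of rank 10; reducing to Smith normal form yields diagonal entries (1,1,1,1,1,1,1,1,1,2).

Computing H_k = (kernel of ∂_k) / (image of ∂_{k+1}):

  H_2: rank ker ∂_2 − rank ∂_3 = (10 − 10) − 0 = 0, and there is no ∂_3, so H_2 ≅ 0.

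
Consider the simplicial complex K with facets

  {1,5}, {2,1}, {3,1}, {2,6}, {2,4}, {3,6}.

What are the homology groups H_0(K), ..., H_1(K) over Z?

Fix the vertex order 1 < 2 < 3 < 4 < 5 < 6 and write every simplex with vertices in increasing order. Then dim K = 1 and the simplices of K are:

  0-simplices (6): [1], [2], [3], [4], [5], [6]
  1-simplices (6): [1,2], [1,3], [1,5], [2,4], [2,6], [3,6]

so the chain groups are C_0 ≅ Z^6, C_1 ≅ Z^6.

The boundary map ∂_1: C_1 → C_0 is given by ∂[p,q] = [q] − [p]. For instance
  ∂[2,6] = [6] − [2].
The resulting 6×6 matrix has rank 5, and its Smith normal form has invariant factors (1,1,1,1,1).

Reading off H_k = ker ∂_k / im ∂_{k+1}:

  H_0: rank C_0 − rank ∂_1 = 6 − 5 = 1, and the invariant factors of ∂_1 are all 1, so H_0 ≅ Z.
  H_1: rank ker ∂_1 − rank ∂_2 = (6 − 5) − 0 = 1, and there is no ∂_2, so H_1 ≅ Z.

H_0 ≅ Z,  H_1 ≅ Z.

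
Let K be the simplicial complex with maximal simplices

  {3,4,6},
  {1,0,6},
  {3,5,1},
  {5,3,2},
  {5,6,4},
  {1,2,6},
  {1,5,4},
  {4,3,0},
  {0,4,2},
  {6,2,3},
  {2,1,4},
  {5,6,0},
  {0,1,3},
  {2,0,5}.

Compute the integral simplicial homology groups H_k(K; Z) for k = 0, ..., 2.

H_0 ≅ Z,  H_1 ≅ Z^2,  H_2 ≅ Z.

Take the total order 0 < 1 < 2 < 3 < 4 < 5 < 6 on the vertex set. Then K (dimension 2) consists of the simplices:

  0-simplices (7): [0], [1], [2], [3], [4], [5], [6]
  1-simplices (21): [0,1], [0,2], [0,3], [0,4], [0,5], [0,6], [1,2], [1,3], [1,4], [1,5], [1,6], [2,3], [2,4], [2,5], [2,6], [3,4], [3,5], [3,6], [4,5], [4,6], [5,6]
  2-simplices (14): [0,1,3], [0,1,6], [0,2,4], [0,2,5], [0,3,4], [0,5,6], [1,2,4], [1,2,6], [1,3,5], [1,4,5], [2,3,5], [2,3,6], [3,4,6], [4,5,6]

so the chain groups are C_0 ≅ Z^7, C_1 ≅ Z^21, C_2 ≅ Z^14.

∂_1: C_1 → C_0 maps an edge to its endpoints' difference, ∂[p,q] = q − p. For instance
  ∂[0,6] = [6] − [0].
The resulting 7×21 matrix has rank 6, and its Smith normal form has invariant factors (1,1,1,1,1,1).

The boundary map ∂_2: C_2 → C_1 sends each 2-simplex [p,q,r] to [q,r] − [p,r] + [p,q]. For instance
  ∂[2,3,6] = [3,6] − [2,6] + [2,3],
  ∂[0,3,4] = [3,4] − [0,4] + [0,3].
The resulting 21×14 matrix has rank 13, and its Smith normal form has invariant factors (1,1,1,1,1,1,1,1,1,1,1,1,1).

Computing H_k = (kernel of ∂_k) / (image of ∂_{k+1}):

  H_0: rank C_0 − rank ∂_1 = 7 − 6 = 1, and the invariant factors of ∂_1 are all 1, so H_0 ≅ Z.
  H_1: rank ker ∂_1 − rank ∂_2 = (21 − 6) − 13 = 2, and the invariant factors of ∂_2 are all 1, so H_1 ≅ Z^2.
  H_2: rank ker ∂_2 − rank ∂_3 = (14 − 13) − 0 = 1, and there is no ∂_3, so H_2 ≅ Z.

As a check, the Euler characteristic is 7 − 21 + 14 = 0, which agrees with 1 − 2 + 1 = 0.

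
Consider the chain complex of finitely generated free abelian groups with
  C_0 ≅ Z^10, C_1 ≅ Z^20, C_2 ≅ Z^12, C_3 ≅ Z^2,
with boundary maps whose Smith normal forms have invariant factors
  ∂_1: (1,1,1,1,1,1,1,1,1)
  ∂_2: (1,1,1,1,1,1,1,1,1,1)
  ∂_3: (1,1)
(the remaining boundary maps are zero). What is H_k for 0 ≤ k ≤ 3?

H_0: b_0 = 10 − 0 − 9 = 1; torsion from ∂_1 factors > 1: none. So H_0 = Z.
H_1: b_1 = 20 − 9 − 10 = 1; torsion from ∂_2 factors > 1: none. So H_1 = Z.
H_2: b_2 = 12 − 10 − 2 = 0; torsion from ∂_3 factors > 1: none. So H_2 = 0.
H_3: b_3 = 2 − 2 − 0 = 0; torsion from ∂_4 factors > 1: none. So H_3 = 0.

H_0 = Z,  H_1 = Z,  H_2 = 0,  H_3 = 0.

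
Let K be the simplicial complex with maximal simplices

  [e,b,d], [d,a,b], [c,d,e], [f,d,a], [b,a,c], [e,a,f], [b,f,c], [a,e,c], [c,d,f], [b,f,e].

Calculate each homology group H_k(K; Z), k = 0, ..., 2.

H_0 ≅ Z,  H_1 ≅ Z_2,  H_2 = 0.

Take the total order a < b < c < d < e < f on the vertex set. Then K (dimension 2) consists of the simplices:

  0-simplices (6): a, b, c, d, e, f
  1-simplices (15): ab, ac, ad, ae, af, bc, bd, be, bf, cd, ce, cf, de, df, ef
  2-simplices (10): abc, abd, ace, adf, aef, bcf, bde, bef, cde, cdf

so the chain groups are C_0 ≅ Z^6, C_1 ≅ Z^15, C_2 ≅ Z^10.

The boundary map ∂_1: C_1 → C_0 is given by ∂[p,q] = [q] − [p]. For instance
  ∂ce = e − c.
The 6×15 boundary matrix has rank 5 and Smith normal form diag(1,1,1,1,1).

Boundary ∂_2: C_2 → C_1 acts by ∂[p,q,r] = [q,r] − [p,r] + [p,q]. For instance
  ∂ace = ce − ae + ac,
  ∂aef = ef − af + ae.
The 15×10 boundary matrix has rank 10 and Smith normal form diag(1,1,1,1,1,1,1,1,1,2).

Now H_k = ker ∂_k / im ∂_{k+1}, so:

  H_0: rank C_0 − rank ∂_1 = 6 − 5 = 1, and the invariant factors of ∂_1 are all 1, so H_0 = Z.
  H_1: rank ker ∂_1 − rank ∂_2 = (15 − 5) − 10 = 0, and ∂_2 has invariant factor 2 > 1, so H_1 = Z_2.
  H_2: rank ker ∂_2 − rank ∂_3 = (10 − 10) − 0 = 0, and there is no ∂_3, so H_2 = 0.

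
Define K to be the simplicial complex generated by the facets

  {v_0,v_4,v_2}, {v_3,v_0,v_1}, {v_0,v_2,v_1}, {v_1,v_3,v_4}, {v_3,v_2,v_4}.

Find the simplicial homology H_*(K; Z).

Order the vertices as v_0 < v_1 < v_2 < v_3 < v_4. Listing each simplex with vertices in this order, K has dimension 2 with simplices:

  0-simplices (5): [v_0], [v_1], [v_2], [v_3], [v_4]
  1-simplices (10): [v_0,v_1], [v_0,v_2], [v_0,v_3], [v_0,v_4], [v_1,v_2], [v_1,v_3], [v_1,v_4], [v_2,v_3], [v_2,v_4], [v_3,v_4]
  2-simplices (5): [v_0,v_1,v_2], [v_0,v_1,v_3], [v_0,v_2,v_4], [v_1,v_3,v_4], [v_2,v_3,v_4]

so the chain groups are C_0 ≅ Z^5, C_1 ≅ Z^10, C_2 ≅ Z^5.

∂_1: C_1 → C_0 maps an edge to its endpoints' difference, ∂[p,q] = q − p. For instance
  ∂[v_1,v_4] = [v_4] − [v_1].
The 5×10 boundary matrix has rank 4 and Smith normal form diag(1,1,1,1).

∂_2: C_2 → C_1 maps a triangle to the signed sum of its edges. For instance
  ∂[v_0,v_2,v_4] = [v_2,v_4] − [v_0,v_4] + [v_0,v_2],
  ∂[v_0,v_1,v_3] = [v_1,v_3] − [v_0,v_3] + [v_0,v_1].
As a 10×5 matrix over Z this has rank 5, with invariant factors (1,1,1,1,1).

From H_k ≅ ker(∂_k) / im(∂_{k+1}) we obtain:

  H_0: rank C_0 − rank ∂_1 = 5 − 4 = 1, and the invariant factors of ∂_1 are all 1, so H_0 ≅ Z.
  H_1: rank ker ∂_1 − rank ∂_2 = (10 − 4) − 5 = 1, and the invariant factors of ∂_2 are all 1, so H_1 ≅ Z.
  H_2: rank ker ∂_2 − rank ∂_3 = (5 − 5) − 0 = 0, and there is no ∂_3, so H_2 ≅ 0.

H_0 ≅ Z,  H_1 ≅ Z,  H_2 = 0.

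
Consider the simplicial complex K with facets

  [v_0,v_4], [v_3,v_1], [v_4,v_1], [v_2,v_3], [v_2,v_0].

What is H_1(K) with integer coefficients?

H_1 = Z.

We work with the vertex ordering v_0 < v_1 < v_2 < v_3 < v_4. The simplices of K, each written with vertices in increasing order, are:

  0-simplices (5): [v_0], [v_1], [v_2], [v_3], [v_4]
  1-simplices (5): [v_0,v_2], [v_0,v_4], [v_1,v_3], [v_1,v_4], [v_2,v_3]

giving chain groups C_0 ≅ Z^5, C_1 ≅ Z^5.

The boundary map ∂_1: C_1 → C_0 maps an edge to its endpoints' difference, ∂[p,q] = q − p.
As a 5×5 matrix over Z this has rank 4, with invariant factors (1,1,1,1).

Computing H_k = (kernel of ∂_k) / (image of ∂_{k+1}):

  H_1: rank ker ∂_1 − rank ∂_2 = (5 − 4) − 0 = 1, and there is no ∂_2, so H_1 ≅ Z.

(K is a triangulation of the circle S^1.)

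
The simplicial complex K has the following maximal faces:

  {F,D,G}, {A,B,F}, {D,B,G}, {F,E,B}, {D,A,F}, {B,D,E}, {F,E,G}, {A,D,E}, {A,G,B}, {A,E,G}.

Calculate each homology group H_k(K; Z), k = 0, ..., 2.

Take the total order A < B < D < E < F < G on the vertex set. Then K (dimension 2) consists of the simplices:

  0-simplices (6): A, B, D, E, F, G
  1-simplices (15): AB, AD, AE, AF, AG, BD, BE, BF, BG, DE, DF, DG, EF, EG, FG
  2-simplices (10): ABF, ABG, ADE, ADF, AEG, BDE, BDG, BEF, DFG, EFG

so the chain groups are C_0 ≅ Z^6, C_1 ≅ Z^15, C_2 ≅ Z^10.

Boundary ∂_1: C_1 → C_0 maps an edge to its endpoints' difference, ∂[p,q] = q − p. For instance
  ∂DF = F − D.
The 6×15 boundary matrix has rank 5 and Smith normal form diag(1,1,1,1,1).

Boundary ∂_2: C_2 → C_1 maps a triangle to the signed sum of its edges. For instance
  ∂EFG = FG − EG + EF,
  ∂ADE = DE − AE + AD.
The resulting 15×10 matrix has rank 10, and its Smith normal form has invariant factors (1,1,1,1,1,1,1,1,1,2).

Reading off H_k = ker ∂_k / im ∂_{k+1}:

  H_0: rank C_0 − rank ∂_1 = 6 − 5 = 1, and the invariant factors of ∂_1 are all 1, so H_0 ≅ Z.
  H_1: rank ker ∂_1 − rank ∂_2 = (15 − 5) − 10 = 0, and ∂_2 has invariant factor 2 > 1, so H_1 ≅ Z/2.
  H_2: rank ker ∂_2 − rank ∂_3 = (10 − 10) − 0 = 0, and there is no ∂_3, so H_2 ≅ 0.

(K is a triangulation of the real projective plane RP^2.)

H_0 ≅ Z,  H_1 ≅ Z/2,  H_2 = 0.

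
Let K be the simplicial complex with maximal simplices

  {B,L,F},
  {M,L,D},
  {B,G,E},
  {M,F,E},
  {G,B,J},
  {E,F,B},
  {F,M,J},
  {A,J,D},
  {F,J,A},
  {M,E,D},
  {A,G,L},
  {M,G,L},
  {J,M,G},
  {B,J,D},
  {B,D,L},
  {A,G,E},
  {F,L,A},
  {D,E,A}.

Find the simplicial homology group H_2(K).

K has 9 vertices, 27 edges, 18 triangles.
rank ∂_2 = 17, rank ∂_3 = 0 ⇒ b_2 = 18 − 17 − 0 = 1. So H_2 ≅ Z.

H_2 = Z.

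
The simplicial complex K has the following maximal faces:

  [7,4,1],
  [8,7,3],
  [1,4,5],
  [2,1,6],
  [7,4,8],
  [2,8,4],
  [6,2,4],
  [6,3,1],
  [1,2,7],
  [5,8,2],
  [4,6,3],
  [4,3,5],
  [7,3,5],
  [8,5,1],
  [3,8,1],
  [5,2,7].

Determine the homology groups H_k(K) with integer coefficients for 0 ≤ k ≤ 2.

Take the total order 1 < 2 < 3 < 4 < 5 < 6 < 7 < 8 on the vertex set. Then K (dimension 2) consists of the simplices:

  0-simplices (8): [1], [2], [3], [4], [5], [6], [7], [8]
  1-simplices (24): (24 of them)
  2-simplices (16): [1,2,6], [1,2,7], [1,3,6], [1,3,8], [1,4,5], [1,4,7], [1,5,8], [2,4,6], [2,4,8], [2,5,7], [2,5,8], [3,4,5], [3,4,6], [3,5,7], [3,7,8], [4,7,8]

giving chain groups C_0 ≅ Z^8, C_1 ≅ Z^24, C_2 ≅ Z^16.

Boundary ∂_1: C_1 → C_0 sends each edge [p,q] (with p < q) to q − p.
As a 8×24 matrix over Z this has rank 7, with invariant factors (1,1,1,1,1,1,1).

∂_2: C_2 → C_1 acts by ∂[p,q,r] = [q,r] − [p,r] + [p,q]. For instance
  ∂[3,4,6] = [4,6] − [3,6] + [3,4],
  ∂[4,7,8] = [7,8] − [4,8] + [4,7].
This gives a 24×16 integer matrix of rank 15; reducing to Smith normal form yields diagonal entries (1,1,1,1,1,1,1,1,1,1,1,1,1,1,1).

Computing H_k = (kernel of ∂_k) / (image of ∂_{k+1}):

  H_0: rank C_0 − rank ∂_1 = 8 − 7 = 1, and the invariant factors of ∂_1 are all 1, so H_0 ≅ Z.
  H_1: rank ker ∂_1 − rank ∂_2 = (24 − 7) − 15 = 2, and the invariant factors of ∂_2 are all 1, so H_1 ≅ Z^2.
  H_2: rank ker ∂_2 − rank ∂_3 = (16 − 15) − 0 = 1, and there is no ∂_3, so H_2 ≅ Z.

(K is a triangulation of the torus T^2.)

H_0 ≅ Z,  H_1 ≅ Z^2,  H_2 ≅ Z.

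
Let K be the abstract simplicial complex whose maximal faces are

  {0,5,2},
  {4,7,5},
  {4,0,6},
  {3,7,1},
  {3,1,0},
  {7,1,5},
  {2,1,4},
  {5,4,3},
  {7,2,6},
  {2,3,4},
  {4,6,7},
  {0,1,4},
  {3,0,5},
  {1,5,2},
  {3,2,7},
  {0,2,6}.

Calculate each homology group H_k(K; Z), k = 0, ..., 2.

Take the total order 0 < 1 < 2 < 3 < 4 < 5 < 6 < 7 on the vertex set. Then K (dimension 2) consists of the simplices:

  0-simplices (8): [0], [1], [2], [3], [4], [5], [6], [7]
  1-simplices (24): (24 of them)
  2-simplices (16): [0,1,3], [0,1,4], [0,2,5], [0,2,6], [0,3,5], [0,4,6], [1,2,4], [1,2,5], [1,3,7], [1,5,7], [2,3,4], [2,3,7], [2,6,7], [3,4,5], [4,5,7], [4,6,7]

so the chain groups are C_0 ≅ Z^8, C_1 ≅ Z^24, C_2 ≅ Z^16.

Boundary ∂_1: C_1 → C_0 maps an edge to its endpoints' difference, ∂[p,q] = q − p. For instance
  ∂[1,4] = [4] − [1].
As a 8×24 matrix over Z this has rank 7, with invariant factors (1,1,1,1,1,1,1).

The boundary map ∂_2: C_2 → C_1 sends each 2-simplex [p,q,r] to [q,r] − [p,r] + [p,q]. For instance
  ∂[1,5,7] = [5,7] − [1,7] + [1,5],
  ∂[0,1,3] = [1,3] − [0,3] + [0,1].
This gives a 24×16 integer matrix of rank 15; reducing to Smith normal form yields diagonal entries (1,1,1,1,1,1,1,1,1,1,1,1,1,1,1).

Now H_k = ker ∂_k / im ∂_{k+1}, so:

  H_0: rank C_0 − rank ∂_1 = 8 − 7 = 1, and the invariant factors of ∂_1 are all 1, so H_0 ≅ Z.
  H_1: rank ker ∂_1 − rank ∂_2 = (24 − 7) − 15 = 2, and the invariant factors of ∂_2 are all 1, so H_1 ≅ Z^2.
  H_2: rank ker ∂_2 − rank ∂_3 = (16 − 15) − 0 = 1, and there is no ∂_3, so H_2 ≅ Z.

As a check, the Euler characteristic is 8 − 24 + 16 = 0, which agrees with 1 − 2 + 1 = 0.

H_0 ≅ Z,  H_1 ≅ Z^2,  H_2 ≅ Z.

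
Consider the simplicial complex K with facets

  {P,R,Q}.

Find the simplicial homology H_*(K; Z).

H_0 ≅ Z,  H_1 = 0,  H_2 = 0.

Order the vertices as P < Q < R. Listing each simplex with vertices in this order, K has dimension 2 with simplices:

  0-simplices (3): P, Q, R
  1-simplices (3): PQ, PR, QR
  2-simplices (1): PQR

giving chain groups C_0 ≅ Z^3, C_1 ≅ Z^3, C_2 ≅ Z^1.

The boundary map ∂_1: C_1 → C_0 maps an edge to its endpoints' difference, ∂[p,q] = q − p. For instance
  ∂QR = R − Q.
The resulting 3×3 matrix has rank 2, and its Smith normal form has invariant factors (1,1).

The boundary map ∂_2: C_2 → C_1 maps a triangle to the signed sum of its edges. For instance
  ∂PQR = QR − PR + PQ.
The 3×1 boundary matrix has rank 1 and Smith normal form diag(1).

Now H_k = ker ∂_k / im ∂_{k+1}, so:

  H_0: rank C_0 − rank ∂_1 = 3 − 2 = 1, and the invariant factors of ∂_1 are all 1, so H_0 = Z.
  H_1: rank ker ∂_1 − rank ∂_2 = (3 − 2) − 1 = 0, and the invariant factors of ∂_2 are all 1, so H_1 = 0.
  H_2: rank ker ∂_2 − rank ∂_3 = (1 − 1) − 0 = 0, and there is no ∂_3, so H_2 = 0.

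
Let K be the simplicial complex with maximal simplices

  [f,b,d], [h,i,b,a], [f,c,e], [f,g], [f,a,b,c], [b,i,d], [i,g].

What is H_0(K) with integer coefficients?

H_0 = Z.

We work with the vertex ordering a < b < c < d < e < f < g < h < i. The simplices of K, each written with vertices in increasing order, are:

  0-simplices (9): a, b, c, d, e, f, g, h, i
  1-simplices (18): ab, ac, af, ah, ai, bc, bd, bf, bh, bi, ce, cf, df, di, ef, fg, gi, hi
  2-simplices (11): abc, abf, abh, abi, acf, ahi, bcf, bdf, bdi, bhi, cef
  3-simplices (2): abcf, abhi

so the chain groups are C_0 ≅ Z^9, C_1 ≅ Z^18, C_2 ≅ Z^11, C_3 ≅ Z^2.

Boundary ∂_1: C_1 → C_0 maps an edge to its endpoints' difference, ∂[p,q] = q − p. For instance
  ∂df = f − d.
The resulting 9×18 matrix has rank 8, and its Smith normal form has invariant factors (1,1,1,1,1,1,1,1).

The boundary map ∂_2: C_2 → C_1 sends each 2-simplex [p,q,r] to [q,r] − [p,r] + [p,q]. For instance
  ∂bdf = df − bf + bd,
  ∂bhi = hi − bi + bh.
As a 18×11 matrix over Z this has rank 9, with invariant factors (1,1,1,1,1,1,1,1,1).

∂_3: C_3 → C_2 sends each 3-simplex σ to the alternating sum Σ_i (−1)^i (σ with its i-th vertex removed). For instance
  ∂abhi = bhi − ahi + abi − abh,
  ∂abcf = bcf − acf + abf − abc.
As a 11×2 matrix over Z this has rank 2, with invariant factors (1,1).

Now H_k = ker ∂_k / im ∂_{k+1}, so:

  H_0: rank C_0 − rank ∂_1 = 9 − 8 = 1, and the invariant factors of ∂_1 are all 1, so H_0 ≅ Z.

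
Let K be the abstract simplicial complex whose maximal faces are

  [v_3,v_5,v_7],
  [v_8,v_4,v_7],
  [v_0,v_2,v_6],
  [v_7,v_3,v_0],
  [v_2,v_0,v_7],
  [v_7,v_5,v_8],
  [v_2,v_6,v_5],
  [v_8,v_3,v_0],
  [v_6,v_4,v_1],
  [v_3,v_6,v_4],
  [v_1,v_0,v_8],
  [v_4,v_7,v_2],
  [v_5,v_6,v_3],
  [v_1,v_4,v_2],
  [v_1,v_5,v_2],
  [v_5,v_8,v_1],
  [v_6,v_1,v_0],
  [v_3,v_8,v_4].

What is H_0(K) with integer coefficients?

Order the vertices as v_0 < v_1 < v_2 < v_3 < v_4 < v_5 < v_6 < v_7 < v_8. Listing each simplex with vertices in this order, K has dimension 2 with simplices:

  0-simplices (9): [v_0], [v_1], [v_2], [v_3], [v_4], [v_5], [v_6], [v_7], [v_8]
  1-simplices (27): (27 of them)
  2-simplices (18): (18 of them)

giving chain groups C_0 ≅ Z^9, C_1 ≅ Z^27, C_2 ≅ Z^18.

The boundary map ∂_1: C_1 → C_0 is given by ∂[p,q] = [q] − [p]. For instance
  ∂[v_1,v_4] = [v_4] − [v_1].
This gives a 9×27 integer matrix of rank 8; reducing to Smith normal form yields diagonal entries (1,1,1,1,1,1,1,1).

∂_2: C_2 → C_1 acts by ∂[p,q,r] = [q,r] − [p,r] + [p,q]. For instance
  ∂[v_5,v_7,v_8] = [v_7,v_8] − [v_5,v_8] + [v_5,v_7],
  ∂[v_0,v_3,v_8] = [v_3,v_8] − [v_0,v_8] + [v_0,v_3].
This gives a 27×18 integer matrix of rank 18; reducing to Smith normal form yields diagonal entries (1,1,1,1,1,1,1,1,1,1,1,1,1,1,1,1,1,2).

Reading off H_k = ker ∂_k / im ∂_{k+1}:

  H_0: rank C_0 − rank ∂_1 = 9 − 8 = 1, and the invariant factors of ∂_1 are all 1, so H_0 ≅ Z.

H_0 = Z.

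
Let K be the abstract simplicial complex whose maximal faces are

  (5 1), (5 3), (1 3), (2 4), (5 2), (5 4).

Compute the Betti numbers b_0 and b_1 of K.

b_0 = 1, b_1 = 2.

We work with the vertex ordering 1 < 2 < 3 < 4 < 5. The simplices of K, each written with vertices in increasing order, are:

  0-simplices (5): [1], [2], [3], [4], [5]
  1-simplices (6): [1,3], [1,5], [2,4], [2,5], [3,5], [4,5]

so the chain groups are C_0 ≅ Z^5, C_1 ≅ Z^6.

The boundary map ∂_1: C_1 → C_0 sends each edge [p,q] (with p < q) to q − p. For instance
  ∂[3,5] = [5] − [3].
As a 5×6 matrix over Z this has rank 4, with invariant factors (1,1,1,1).

From H_k ≅ ker(∂_k) / im(∂_{k+1}) we obtain:

  H_0: rank C_0 − rank ∂_1 = 5 − 4 = 1, and the invariant factors of ∂_1 are all 1, so H_0 ≅ Z.
  H_1: rank ker ∂_1 − rank ∂_2 = (6 − 4) − 0 = 2, and there is no ∂_2, so H_1 ≅ Z^2.

(K is a triangulation of a wedge of 2 circles.)

Hence the Betti numbers are b_0 = 1, b_1 = 2.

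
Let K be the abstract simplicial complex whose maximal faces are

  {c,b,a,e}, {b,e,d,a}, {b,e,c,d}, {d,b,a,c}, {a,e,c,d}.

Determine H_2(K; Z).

H_2 = 0.

Fix the vertex order a < b < c < d < e and write every simplex with vertices in increasing order. Then dim K = 3 and the simplices of K are:

  0-simplices (5): a, b, c, d, e
  1-simplices (10): ab, ac, ad, ae, bc, bd, be, cd, ce, de
  2-simplices (10): abc, abd, abe, acd, ace, ade, bcd, bce, bde, cde
  3-simplices (5): abcd, abce, abde, acde, bcde

Hence C_0 ≅ Z^5, C_1 ≅ Z^10, C_2 ≅ Z^10, C_3 ≅ Z^5.

Boundary ∂_1: C_1 → C_0 is given by ∂[p,q] = [q] − [p].
The 5×10 boundary matrix has rank 4 and Smith normal form diag(1,1,1,1).

∂_2: C_2 → C_1 maps a triangle to the signed sum of its edges. For instance
  ∂bde = de − be + bd,
  ∂abe = be − ae + ab.
The 10×10 boundary matrix has rank 6 and Smith normal form diag(1,1,1,1,1,1).

Boundary ∂_3: C_3 → C_2 sends each 3-simplex σ to the alternating sum Σ_i (−1)^i (σ with its i-th vertex removed). For instance
  ∂abde = bde − ade + abe − abd,
  ∂abce = bce − ace + abe − abc.
The resulting 10×5 matrix has rank 4, and its Smith normal form has invariant factors (1,1,1,1).

From H_k ≅ ker(∂_k) / im(∂_{k+1}) we obtain:

  H_2: rank ker ∂_2 − rank ∂_3 = (10 − 6) − 4 = 0, and the invariant factors of ∂_3 are all 1, so H_2 = 0.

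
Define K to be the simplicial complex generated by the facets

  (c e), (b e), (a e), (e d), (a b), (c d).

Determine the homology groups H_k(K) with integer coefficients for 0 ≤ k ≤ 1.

We work with the vertex ordering a < b < c < d < e. The simplices of K, each written with vertices in increasing order, are:

  0-simplices (5): a, b, c, d, e
  1-simplices (6): ab, ae, be, cd, ce, de

giving chain groups C_0 ≅ Z^5, C_1 ≅ Z^6.

Boundary ∂_1: C_1 → C_0 is given by ∂[p,q] = [q] − [p]. For instance
  ∂be = e − b.
As a 5×6 matrix over Z this has rank 4, with invariant factors (1,1,1,1).

Now H_k = ker ∂_k / im ∂_{k+1}, so:

  H_0: rank C_0 − rank ∂_1 = 5 − 4 = 1, and the invariant factors of ∂_1 are all 1, so H_0 ≅ Z.
  H_1: rank ker ∂_1 − rank ∂_2 = (6 − 4) − 0 = 2, and there is no ∂_2, so H_1 ≅ Z^2.

(K is a triangulation of a wedge of 2 circles.)

H_0 = Z,  H_1 = Z^2.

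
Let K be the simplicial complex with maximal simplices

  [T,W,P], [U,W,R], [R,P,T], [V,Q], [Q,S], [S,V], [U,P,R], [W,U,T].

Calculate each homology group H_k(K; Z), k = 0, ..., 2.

H_0 ≅ Z^2,  H_1 ≅ Z^2,  H_2 = 0.

We work with the vertex ordering P < Q < R < S < T < U < V < W. The simplices of K, each written with vertices in increasing order, are:

  0-simplices (8): P, Q, R, S, T, U, V, W
  1-simplices (13): PR, PT, PU, PW, QS, QV, RT, RU, RW, SV, TU, TW, UW
  2-simplices (5): PRT, PRU, PTW, RUW, TUW

Hence C_0 ≅ Z^8, C_1 ≅ Z^13, C_2 ≅ Z^5.

Boundary ∂_1: C_1 → C_0 maps an edge to its endpoints' difference, ∂[p,q] = q − p. For instance
  ∂QS = S − Q.
This gives a 8×13 integer matrix of rank 6; reducing to Smith normal form yields diagonal entries (1,1,1,1,1,1).

Boundary ∂_2: C_2 → C_1 acts by ∂[p,q,r] = [q,r] − [p,r] + [p,q]. For instance
  ∂PRT = RT − PT + PR,
  ∂RUW = UW − RW + RU.
The resulting 13×5 matrix has rank 5, and its Smith normal form has invariant factors (1,1,1,1,1).

Now H_k = ker ∂_k / im ∂_{k+1}, so:

  H_0: rank C_0 − rank ∂_1 = 8 − 6 = 2, and the invariant factors of ∂_1 are all 1, so H_0 = Z^2.
  H_1: rank ker ∂_1 − rank ∂_2 = (13 − 6) − 5 = 2, and the invariant factors of ∂_2 are all 1, so H_1 = Z^2.
  H_2: rank ker ∂_2 − rank ∂_3 = (5 − 5) − 0 = 0, and there is no ∂_3, so H_2 = 0.

(K is a triangulation of the disjoint union of the Möbius band and the circle S^1.)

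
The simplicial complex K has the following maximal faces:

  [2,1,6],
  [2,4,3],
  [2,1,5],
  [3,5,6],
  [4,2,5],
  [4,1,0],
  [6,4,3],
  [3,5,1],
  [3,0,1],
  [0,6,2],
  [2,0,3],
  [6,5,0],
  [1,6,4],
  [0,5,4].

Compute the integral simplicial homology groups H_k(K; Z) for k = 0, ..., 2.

H_0 = Z,  H_1 = Z^2,  H_2 = Z.

Fix the vertex order 0 < 1 < 2 < 3 < 4 < 5 < 6 and write every simplex with vertices in increasing order. Then dim K = 2 and the simplices of K are:

  0-simplices (7): [0], [1], [2], [3], [4], [5], [6]
  1-simplices (21): [0,1], [0,2], [0,3], [0,4], [0,5], [0,6], [1,2], [1,3], [1,4], [1,5], [1,6], [2,3], [2,4], [2,5], [2,6], [3,4], [3,5], [3,6], [4,5], [4,6], [5,6]
  2-simplices (14): [0,1,3], [0,1,4], [0,2,3], [0,2,6], [0,4,5], [0,5,6], [1,2,5], [1,2,6], [1,3,5], [1,4,6], [2,3,4], [2,4,5], [3,4,6], [3,5,6]

giving chain groups C_0 ≅ Z^7, C_1 ≅ Z^21, C_2 ≅ Z^14.

Boundary ∂_1: C_1 → C_0 sends each edge [p,q] (with p < q) to q − p. For instance
  ∂[1,4] = [4] − [1].
The 7×21 boundary matrix has rank 6 and Smith normal form diag(1,1,1,1,1,1).

Boundary ∂_2: C_2 → C_1 acts by ∂[p,q,r] = [q,r] − [p,r] + [p,q]. For instance
  ∂[0,1,3] = [1,3] − [0,3] + [0,1],
  ∂[0,4,5] = [4,5] − [0,5] + [0,4].
The 21×14 boundary matrix has rank 13 and Smith normal form diag(1,1,1,1,1,1,1,1,1,1,1,1,1).

Computing H_k = (kernel of ∂_k) / (image of ∂_{k+1}):

  H_0: rank C_0 − rank ∂_1 = 7 − 6 = 1, and the invariant factors of ∂_1 are all 1, so H_0 = Z.
  H_1: rank ker ∂_1 − rank ∂_2 = (21 − 6) − 13 = 2, and the invariant factors of ∂_2 are all 1, so H_1 = Z^2.
  H_2: rank ker ∂_2 − rank ∂_3 = (14 − 13) − 0 = 1, and there is no ∂_3, so H_2 = Z.

As a check, the Euler characteristic is 7 − 21 + 14 = 0, which agrees with 1 − 2 + 1 = 0.
(K is a triangulation of the torus T^2.)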